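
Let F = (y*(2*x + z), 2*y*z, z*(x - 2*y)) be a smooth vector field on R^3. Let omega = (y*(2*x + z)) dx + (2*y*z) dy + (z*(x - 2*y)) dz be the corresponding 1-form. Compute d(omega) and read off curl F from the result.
d(omega) = (-2*y - 2*z) dy ∧ dz + (y - z) dz ∧ dx + (-2*x - z) dx ∧ dy; curl F = (-2*y - 2*z, y - z, -2*x - z)

d omega = sum_{i<j} (∂f_j/∂x_i - ∂f_i/∂x_j) dx_i ∧ dx_j. Under the identification (dy ∧ dz, dz ∧ dx, dx ∧ dy) ↔ (e_x, e_y, e_z), the coefficients are exactly the components of curl F. Compute:
  ∂R/∂y - ∂Q/∂z = (-2*z) - (2*y) = -2*y - 2*z
  ∂P/∂z - ∂R/∂x = (y) - (z) = y - z
  ∂Q/∂x - ∂P/∂y = (0) - (2*x + z) = -2*x - z.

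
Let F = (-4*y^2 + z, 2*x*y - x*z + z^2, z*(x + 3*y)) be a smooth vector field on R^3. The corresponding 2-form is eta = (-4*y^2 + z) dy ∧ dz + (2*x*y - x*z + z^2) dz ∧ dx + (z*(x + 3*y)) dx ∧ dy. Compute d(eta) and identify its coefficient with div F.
d(eta) = (3*x + 3*y) dx ∧ dy ∧ dz; div F = 3*x + 3*y

For a 2-form in R^3 of the form above, applying d gives a 3-form with coefficient ∂P/∂x + ∂Q/∂y + ∂R/∂z:
  ∂P/∂x = 0
  ∂Q/∂y = 2*x
  ∂R/∂z = x + 3*y
Sum = 3*x + 3*y, which is exactly div F.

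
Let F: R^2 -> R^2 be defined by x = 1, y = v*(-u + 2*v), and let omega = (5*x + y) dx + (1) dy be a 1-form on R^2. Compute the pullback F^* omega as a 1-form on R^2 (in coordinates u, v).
F^* omega = (-v) du + (-u + 4*v) dv

Using F^*(f dg) = (f ∘ F) d(g ∘ F), substitute each coordinate x_i by F_i(u, v) in f_i, and replace dx_i by d F_i = (∂F_i/∂u) du + (∂F_i/∂v) dv.
  For the x component: f_1(F) = -u*v + 2*v^2 + 5; d F_1 = (0) du + (0) dv
  For the y component: f_2(F) = 1; d F_2 = (-v) du + (-u + 4*v) dv
Combining and collecting du, dv coefficients:
  coeff of du: -v
  coeff of dv: -u + 4*v
F^* omega = (-v) du + (-u + 4*v) dv.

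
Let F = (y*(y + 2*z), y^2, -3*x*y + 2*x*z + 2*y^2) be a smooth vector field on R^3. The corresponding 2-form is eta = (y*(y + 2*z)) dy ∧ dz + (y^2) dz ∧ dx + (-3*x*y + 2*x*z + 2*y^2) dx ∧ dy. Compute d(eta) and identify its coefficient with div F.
d(eta) = (2*x + 2*y) dx ∧ dy ∧ dz; div F = 2*x + 2*y

For a 2-form in R^3 of the form above, applying d gives a 3-form with coefficient ∂P/∂x + ∂Q/∂y + ∂R/∂z:
  ∂P/∂x = 0
  ∂Q/∂y = 2*y
  ∂R/∂z = 2*x
Sum = 2*x + 2*y, which is exactly div F.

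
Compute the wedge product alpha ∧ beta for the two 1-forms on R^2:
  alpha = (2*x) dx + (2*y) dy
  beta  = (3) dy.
alpha ∧ beta = (6*x) dx ∧ dy

Distribute the wedge, using dx_i ∧ dx_j = -dx_j ∧ dx_i and dx_i ∧ dx_i = 0. For each pair (i, j) with i < j, the coefficient of dx_i ∧ dx_j in alpha ∧ beta is (alpha_i * beta_j - alpha_j * beta_i). Collecting: alpha ∧ beta = (6*x) dx ∧ dy.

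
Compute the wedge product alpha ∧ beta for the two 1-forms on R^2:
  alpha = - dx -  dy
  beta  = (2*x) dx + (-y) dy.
alpha ∧ beta = (2*x + y) dx ∧ dy

Distribute the wedge, using dx_i ∧ dx_j = -dx_j ∧ dx_i and dx_i ∧ dx_i = 0. For each pair (i, j) with i < j, the coefficient of dx_i ∧ dx_j in alpha ∧ beta is (alpha_i * beta_j - alpha_j * beta_i). Collecting: alpha ∧ beta = (2*x + y) dx ∧ dy.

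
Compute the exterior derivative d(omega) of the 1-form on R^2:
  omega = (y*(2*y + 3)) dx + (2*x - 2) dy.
d(omega) = (-4*y - 1) dx ∧ dy

For a 1-form omega = sum_i f_i dx_i, the exterior derivative is
  d(omega) = sum_{i < j} (∂f_j/∂x_i - ∂f_i/∂x_j) dx_i ∧ dx_j.
  coefficient of dx ∧ dy: ∂f_2/∂x - ∂f_1/∂y = ∂(2*x - 2)/∂x - ∂(y*(2*y + 3))/∂y = -4*y - 1
Assembling: d(omega) = (-4*y - 1) dx ∧ dy.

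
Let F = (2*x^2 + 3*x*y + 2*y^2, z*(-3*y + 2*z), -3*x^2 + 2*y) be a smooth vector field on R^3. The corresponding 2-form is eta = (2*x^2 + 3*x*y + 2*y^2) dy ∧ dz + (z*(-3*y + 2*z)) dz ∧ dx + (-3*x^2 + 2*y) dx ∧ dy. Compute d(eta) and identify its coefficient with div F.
d(eta) = (4*x + 3*y - 3*z) dx ∧ dy ∧ dz; div F = 4*x + 3*y - 3*z

For a 2-form in R^3 of the form above, applying d gives a 3-form with coefficient ∂P/∂x + ∂Q/∂y + ∂R/∂z:
  ∂P/∂x = 4*x + 3*y
  ∂Q/∂y = -3*z
  ∂R/∂z = 0
Sum = 4*x + 3*y - 3*z, which is exactly div F.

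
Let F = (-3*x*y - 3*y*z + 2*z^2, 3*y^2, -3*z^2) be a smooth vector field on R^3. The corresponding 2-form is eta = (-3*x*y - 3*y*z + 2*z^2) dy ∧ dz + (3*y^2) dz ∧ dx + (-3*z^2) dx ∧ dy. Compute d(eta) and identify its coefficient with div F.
d(eta) = (3*y - 6*z) dx ∧ dy ∧ dz; div F = 3*y - 6*z

For a 2-form in R^3 of the form above, applying d gives a 3-form with coefficient ∂P/∂x + ∂Q/∂y + ∂R/∂z:
  ∂P/∂x = -3*y
  ∂Q/∂y = 6*y
  ∂R/∂z = -6*z
Sum = 3*y - 6*z, which is exactly div F.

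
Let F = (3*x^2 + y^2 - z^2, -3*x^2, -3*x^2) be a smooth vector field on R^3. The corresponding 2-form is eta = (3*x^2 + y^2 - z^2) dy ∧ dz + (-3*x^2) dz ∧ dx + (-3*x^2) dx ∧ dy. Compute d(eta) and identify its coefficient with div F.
d(eta) = (6*x) dx ∧ dy ∧ dz; div F = 6*x

For a 2-form in R^3 of the form above, applying d gives a 3-form with coefficient ∂P/∂x + ∂Q/∂y + ∂R/∂z:
  ∂P/∂x = 6*x
  ∂Q/∂y = 0
  ∂R/∂z = 0
Sum = 6*x, which is exactly div F.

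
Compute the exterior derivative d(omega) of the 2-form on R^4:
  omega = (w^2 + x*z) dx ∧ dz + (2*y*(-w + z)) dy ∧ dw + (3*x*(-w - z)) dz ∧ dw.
d(omega) = (-w - 3*z) dx ∧ dz ∧ dw + (-2*y) dy ∧ dz ∧ dw

For a 2-form omega = sum_{i<j} g_{ij} dx_i ∧ dx_j, the exterior derivative is
  d(omega) = sum_{i<j} d(g_{ij}) ∧ dx_i ∧ dx_j = sum_{i<j, k} (∂g_{ij}/∂x_k) dx_k ∧ dx_i ∧ dx_j.
Expand each term, using dx_k ∧ dx_i ∧ dx_j = sgn(permutation) dx_{(a)} ∧ dx_{(b)} ∧ dx_{(c)} with (a < b < c) sorted:
  d(w^2 + x*z) includes (∂/∂w)(w^2 + x*z) dw = (2*w) dw, which multiplied by dx ∧ dz gives (2*w) dx ∧ dz ∧ dw
  d(2*y*(-w + z)) includes (∂/∂z)(2*y*(-w + z)) dz = (2*y) dz, which multiplied by dy ∧ dw gives (-2*y) dy ∧ dz ∧ dw
  d(3*x*(-w - z)) includes (∂/∂x)(3*x*(-w - z)) dx = (-3*w - 3*z) dx, which multiplied by dz ∧ dw gives (-3*w - 3*z) dx ∧ dz ∧ dw
Collecting like 3-forms: d(omega) = (-w - 3*z) dx ∧ dz ∧ dw + (-2*y) dy ∧ dz ∧ dw.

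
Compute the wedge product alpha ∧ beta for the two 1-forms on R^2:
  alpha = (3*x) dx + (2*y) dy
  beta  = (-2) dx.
alpha ∧ beta = (4*y) dx ∧ dy

Distribute the wedge, using dx_i ∧ dx_j = -dx_j ∧ dx_i and dx_i ∧ dx_i = 0. For each pair (i, j) with i < j, the coefficient of dx_i ∧ dx_j in alpha ∧ beta is (alpha_i * beta_j - alpha_j * beta_i). Collecting: alpha ∧ beta = (4*y) dx ∧ dy.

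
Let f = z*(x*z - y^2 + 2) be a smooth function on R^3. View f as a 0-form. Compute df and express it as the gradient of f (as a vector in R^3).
df = (z^2) dx + (-2*y*z) dy + (2*x*z - y^2 + 2) dz; grad f = (z^2, -2*y*z, 2*x*z - y^2 + 2)

For a 0-form f, d f = (∂f/∂x) dx + (∂f/∂y) dy + (∂f/∂z) dz. The components of the vector representation are exactly the entries of grad f in Cartesian coordinates:
  ∂f/∂x = z^2
  ∂f/∂y = -2*y*z
  ∂f/∂z = 2*x*z - y^2 + 2.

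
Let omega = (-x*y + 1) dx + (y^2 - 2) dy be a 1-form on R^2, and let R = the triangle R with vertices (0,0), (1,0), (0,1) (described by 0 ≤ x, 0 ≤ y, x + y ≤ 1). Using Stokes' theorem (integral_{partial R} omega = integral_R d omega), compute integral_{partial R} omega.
integral_(partial R) omega = 1/6

Stokes: integral_partial_R omega = integral_R d omega with d omega = (∂Q/∂x - ∂P/∂y) dx ∧ dy.
  ∂Q/∂x = 0
  ∂P/∂y = -x
  integrand = ∂Q/∂x - ∂P/∂y = x.
Integrating over R: integral_0^1 integral_0^{1-x} (x) dy dx = 1/6.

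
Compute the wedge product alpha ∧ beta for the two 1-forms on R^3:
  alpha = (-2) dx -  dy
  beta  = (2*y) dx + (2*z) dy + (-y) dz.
alpha ∧ beta = (2*y - 4*z) dx ∧ dy + (2*y) dx ∧ dz + (y) dy ∧ dz

Distribute the wedge, using dx_i ∧ dx_j = -dx_j ∧ dx_i and dx_i ∧ dx_i = 0. For each pair (i, j) with i < j, the coefficient of dx_i ∧ dx_j in alpha ∧ beta is (alpha_i * beta_j - alpha_j * beta_i). Collecting: alpha ∧ beta = (2*y - 4*z) dx ∧ dy + (2*y) dx ∧ dz + (y) dy ∧ dz.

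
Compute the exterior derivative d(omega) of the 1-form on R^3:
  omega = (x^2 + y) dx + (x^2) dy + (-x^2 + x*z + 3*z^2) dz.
d(omega) = (2*x - 1) dx ∧ dy + (-2*x + z) dx ∧ dz

For a 1-form omega = sum_i f_i dx_i, the exterior derivative is
  d(omega) = sum_{i < j} (∂f_j/∂x_i - ∂f_i/∂x_j) dx_i ∧ dx_j.
  coefficient of dx ∧ dy: ∂f_2/∂x - ∂f_1/∂y = ∂(x^2)/∂x - ∂(x^2 + y)/∂y = 2*x - 1
  coefficient of dx ∧ dz: ∂f_3/∂x - ∂f_1/∂z = ∂(-x^2 + x*z + 3*z^2)/∂x - ∂(x^2 + y)/∂z = -2*x + z
Assembling: d(omega) = (2*x - 1) dx ∧ dy + (-2*x + z) dx ∧ dz.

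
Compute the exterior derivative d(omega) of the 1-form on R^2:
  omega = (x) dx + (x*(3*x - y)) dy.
d(omega) = (6*x - y) dx ∧ dy

For a 1-form omega = sum_i f_i dx_i, the exterior derivative is
  d(omega) = sum_{i < j} (∂f_j/∂x_i - ∂f_i/∂x_j) dx_i ∧ dx_j.
  coefficient of dx ∧ dy: ∂f_2/∂x - ∂f_1/∂y = ∂(x*(3*x - y))/∂x - ∂(x)/∂y = 6*x - y
Assembling: d(omega) = (6*x - y) dx ∧ dy.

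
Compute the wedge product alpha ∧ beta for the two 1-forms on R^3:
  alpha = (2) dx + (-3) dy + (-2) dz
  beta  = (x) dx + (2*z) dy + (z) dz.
alpha ∧ beta = (3*x + 4*z) dx ∧ dy + (2*x + 2*z) dx ∧ dz + (z) dy ∧ dz

Distribute the wedge, using dx_i ∧ dx_j = -dx_j ∧ dx_i and dx_i ∧ dx_i = 0. For each pair (i, j) with i < j, the coefficient of dx_i ∧ dx_j in alpha ∧ beta is (alpha_i * beta_j - alpha_j * beta_i). Collecting: alpha ∧ beta = (3*x + 4*z) dx ∧ dy + (2*x + 2*z) dx ∧ dz + (z) dy ∧ dz.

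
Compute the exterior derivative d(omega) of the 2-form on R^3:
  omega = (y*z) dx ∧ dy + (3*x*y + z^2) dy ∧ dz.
d(omega) = (4*y) dx ∧ dy ∧ dz

For a 2-form omega = sum_{i<j} g_{ij} dx_i ∧ dx_j, the exterior derivative is
  d(omega) = sum_{i<j} d(g_{ij}) ∧ dx_i ∧ dx_j = sum_{i<j, k} (∂g_{ij}/∂x_k) dx_k ∧ dx_i ∧ dx_j.
Expand each term, using dx_k ∧ dx_i ∧ dx_j = sgn(permutation) dx_{(a)} ∧ dx_{(b)} ∧ dx_{(c)} with (a < b < c) sorted:
  d(y*z) includes (∂/∂z)(y*z) dz = (y) dz, which multiplied by dx ∧ dy gives (y) dx ∧ dy ∧ dz
  d(3*x*y + z^2) includes (∂/∂x)(3*x*y + z^2) dx = (3*y) dx, which multiplied by dy ∧ dz gives (3*y) dx ∧ dy ∧ dz
Collecting like 3-forms: d(omega) = (4*y) dx ∧ dy ∧ dz.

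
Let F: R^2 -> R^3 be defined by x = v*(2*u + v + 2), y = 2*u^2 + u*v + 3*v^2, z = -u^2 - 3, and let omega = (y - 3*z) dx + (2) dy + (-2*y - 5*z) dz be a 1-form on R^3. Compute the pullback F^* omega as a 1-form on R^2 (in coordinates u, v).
F^* omega = (-2*u^3 + 14*u^2*v + 14*u*v^2 - 22*u + 6*v^3 + 20*v) du + (10*u^3 + 12*u^2*v + 10*u^2 + 8*u*v^2 + 2*u*v + 20*u + 6*v^3 + 6*v^2 + 30*v + 18) dv

Using F^*(f dg) = (f ∘ F) d(g ∘ F), substitute each coordinate x_i by F_i(u, v) in f_i, and replace dx_i by d F_i = (∂F_i/∂u) du + (∂F_i/∂v) dv.
  For the x component: f_1(F) = 5*u^2 + u*v + 3*v^2 + 9; d F_1 = (2*v) du + (2*u + 2*v + 2) dv
  For the y component: f_2(F) = 2; d F_2 = (4*u + v) du + (u + 6*v) dv
  For the z component: f_3(F) = u^2 - 2*u*v - 6*v^2 + 15; d F_3 = (-2*u) du + (0) dv
Combining and collecting du, dv coefficients:
  coeff of du: -2*u^3 + 14*u^2*v + 14*u*v^2 - 22*u + 6*v^3 + 20*v
  coeff of dv: 10*u^3 + 12*u^2*v + 10*u^2 + 8*u*v^2 + 2*u*v + 20*u + 6*v^3 + 6*v^2 + 30*v + 18
F^* omega = (-2*u^3 + 14*u^2*v + 14*u*v^2 - 22*u + 6*v^3 + 20*v) du + (10*u^3 + 12*u^2*v + 10*u^2 + 8*u*v^2 + 2*u*v + 20*u + 6*v^3 + 6*v^2 + 30*v + 18) dv.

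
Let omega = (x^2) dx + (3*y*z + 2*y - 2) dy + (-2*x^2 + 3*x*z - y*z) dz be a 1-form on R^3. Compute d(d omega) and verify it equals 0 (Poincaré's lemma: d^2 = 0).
d(d omega) = 0

Step 1: d omega = sum_{i<j} (∂f_j/∂x_i - ∂f_i/∂x_j) dx_i ∧ dx_j:
  coeff of dx ∧ dy: 0
  coeff of dx ∧ dz: -4*x + 3*z
  coeff of dy ∧ dz: -3*y - z
Step 2: Apply d again to each 2-form coefficient. The only possible 3-form in R^3 is dx ∧ dy ∧ dz, with coefficient
  ∂(coeff of dy∧dz)/∂x - ∂(coeff of dx∧dz)/∂y + ∂(coeff of dx∧dy)/∂z
  = ∂/∂x (-3*y - z) - ∂/∂y (-4*x + 3*z) + ∂/∂z (0).
Each of these terms simplifies to sums of mixed partials that cancel in pairs. The result is 0 (by equality of mixed partials for smooth functions — Schwarz / Clairaut).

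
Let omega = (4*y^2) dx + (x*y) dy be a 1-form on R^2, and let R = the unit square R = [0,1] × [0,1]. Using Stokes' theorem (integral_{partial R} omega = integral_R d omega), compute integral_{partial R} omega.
integral_(partial R) omega = -7/2

Stokes: integral_partial_R omega = integral_R d omega with d omega = (∂Q/∂x - ∂P/∂y) dx ∧ dy.
  ∂Q/∂x = y
  ∂P/∂y = 8*y
  integrand = ∂Q/∂x - ∂P/∂y = -7*y.
Integrating over R: integral_0^1 integral_0^1 (-7*y) dx dy = -7/2.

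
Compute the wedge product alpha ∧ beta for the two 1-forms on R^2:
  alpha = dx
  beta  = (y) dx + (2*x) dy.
alpha ∧ beta = (2*x) dx ∧ dy

Distribute the wedge, using dx_i ∧ dx_j = -dx_j ∧ dx_i and dx_i ∧ dx_i = 0. For each pair (i, j) with i < j, the coefficient of dx_i ∧ dx_j in alpha ∧ beta is (alpha_i * beta_j - alpha_j * beta_i). Collecting: alpha ∧ beta = (2*x) dx ∧ dy.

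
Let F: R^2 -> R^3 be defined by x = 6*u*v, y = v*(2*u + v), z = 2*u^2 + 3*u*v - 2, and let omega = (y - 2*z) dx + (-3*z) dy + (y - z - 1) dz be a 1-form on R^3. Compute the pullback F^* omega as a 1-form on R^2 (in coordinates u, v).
F^* omega = (-8*u^3 - 46*u^2*v - 41*u*v^2 + 4*u + 9*v^3 + 39*v) du + (-42*u^3 - 57*u^2*v - 9*u*v^2 + 39*u + 12*v) dv

Using F^*(f dg) = (f ∘ F) d(g ∘ F), substitute each coordinate x_i by F_i(u, v) in f_i, and replace dx_i by d F_i = (∂F_i/∂u) du + (∂F_i/∂v) dv.
  For the x component: f_1(F) = -4*u^2 - 4*u*v + v^2 + 4; d F_1 = (6*v) du + (6*u) dv
  For the y component: f_2(F) = -6*u^2 - 9*u*v + 6; d F_2 = (2*v) du + (2*u + 2*v) dv
  For the z component: f_3(F) = -2*u^2 - u*v + v^2 + 1; d F_3 = (4*u + 3*v) du + (3*u) dv
Combining and collecting du, dv coefficients:
  coeff of du: -8*u^3 - 46*u^2*v - 41*u*v^2 + 4*u + 9*v^3 + 39*v
  coeff of dv: -42*u^3 - 57*u^2*v - 9*u*v^2 + 39*u + 12*v
F^* omega = (-8*u^3 - 46*u^2*v - 41*u*v^2 + 4*u + 9*v^3 + 39*v) du + (-42*u^3 - 57*u^2*v - 9*u*v^2 + 39*u + 12*v) dv.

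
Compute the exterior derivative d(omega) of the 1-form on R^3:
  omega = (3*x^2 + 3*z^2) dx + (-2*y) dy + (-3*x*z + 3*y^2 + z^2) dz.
d(omega) = (-9*z) dx ∧ dz + (6*y) dy ∧ dz

For a 1-form omega = sum_i f_i dx_i, the exterior derivative is
  d(omega) = sum_{i < j} (∂f_j/∂x_i - ∂f_i/∂x_j) dx_i ∧ dx_j.
  coefficient of dx ∧ dz: ∂f_3/∂x - ∂f_1/∂z = ∂(-3*x*z + 3*y^2 + z^2)/∂x - ∂(3*x^2 + 3*z^2)/∂z = -9*z
  coefficient of dy ∧ dz: ∂f_3/∂y - ∂f_2/∂z = ∂(-3*x*z + 3*y^2 + z^2)/∂y - ∂(-2*y)/∂z = 6*y
Assembling: d(omega) = (-9*z) dx ∧ dz + (6*y) dy ∧ dz.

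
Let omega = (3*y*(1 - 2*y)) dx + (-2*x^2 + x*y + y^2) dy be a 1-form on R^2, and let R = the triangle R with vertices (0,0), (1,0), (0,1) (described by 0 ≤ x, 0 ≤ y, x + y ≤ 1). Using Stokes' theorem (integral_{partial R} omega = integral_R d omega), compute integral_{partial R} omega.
integral_(partial R) omega = 0

Stokes: integral_partial_R omega = integral_R d omega with d omega = (∂Q/∂x - ∂P/∂y) dx ∧ dy.
  ∂Q/∂x = -4*x + y
  ∂P/∂y = 3 - 12*y
  integrand = ∂Q/∂x - ∂P/∂y = -4*x + 13*y - 3.
Integrating over R: integral_0^1 integral_0^{1-x} (-4*x + 13*y - 3) dy dx = 0.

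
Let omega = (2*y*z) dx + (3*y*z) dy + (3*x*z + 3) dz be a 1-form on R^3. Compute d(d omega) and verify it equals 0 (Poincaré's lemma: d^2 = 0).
d(d omega) = 0

Step 1: d omega = sum_{i<j} (∂f_j/∂x_i - ∂f_i/∂x_j) dx_i ∧ dx_j:
  coeff of dx ∧ dy: -2*z
  coeff of dx ∧ dz: -2*y + 3*z
  coeff of dy ∧ dz: -3*y
Step 2: Apply d again to each 2-form coefficient. The only possible 3-form in R^3 is dx ∧ dy ∧ dz, with coefficient
  ∂(coeff of dy∧dz)/∂x - ∂(coeff of dx∧dz)/∂y + ∂(coeff of dx∧dy)/∂z
  = ∂/∂x (-3*y) - ∂/∂y (-2*y + 3*z) + ∂/∂z (-2*z).
Each of these terms simplifies to sums of mixed partials that cancel in pairs. The result is 0 (by equality of mixed partials for smooth functions — Schwarz / Clairaut).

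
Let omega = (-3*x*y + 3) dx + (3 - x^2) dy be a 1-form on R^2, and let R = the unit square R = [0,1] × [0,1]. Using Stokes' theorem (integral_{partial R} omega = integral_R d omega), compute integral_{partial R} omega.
integral_(partial R) omega = 1/2

Stokes: integral_partial_R omega = integral_R d omega with d omega = (∂Q/∂x - ∂P/∂y) dx ∧ dy.
  ∂Q/∂x = -2*x
  ∂P/∂y = -3*x
  integrand = ∂Q/∂x - ∂P/∂y = x.
Integrating over R: integral_0^1 integral_0^1 (x) dx dy = 1/2.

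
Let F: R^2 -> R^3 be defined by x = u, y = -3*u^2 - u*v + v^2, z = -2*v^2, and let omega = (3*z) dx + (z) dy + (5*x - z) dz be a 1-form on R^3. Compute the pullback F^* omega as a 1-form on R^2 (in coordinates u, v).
F^* omega = (2*v^2*(6*u + v - 3)) du + (2*v*(u*v - 10*u - 6*v^2)) dv

Using F^*(f dg) = (f ∘ F) d(g ∘ F), substitute each coordinate x_i by F_i(u, v) in f_i, and replace dx_i by d F_i = (∂F_i/∂u) du + (∂F_i/∂v) dv.
  For the x component: f_1(F) = -6*v^2; d F_1 = (1) du + (0) dv
  For the y component: f_2(F) = -2*v^2; d F_2 = (-6*u - v) du + (-u + 2*v) dv
  For the z component: f_3(F) = 5*u + 2*v^2; d F_3 = (0) du + (-4*v) dv
Combining and collecting du, dv coefficients:
  coeff of du: 2*v^2*(6*u + v - 3)
  coeff of dv: 2*v*(u*v - 10*u - 6*v^2)
F^* omega = (2*v^2*(6*u + v - 3)) du + (2*v*(u*v - 10*u - 6*v^2)) dv.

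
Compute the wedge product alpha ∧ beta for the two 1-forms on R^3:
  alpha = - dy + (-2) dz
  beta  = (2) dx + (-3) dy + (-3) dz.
alpha ∧ beta = (2) dx ∧ dy + (-3) dy ∧ dz + (4) dx ∧ dz

Distribute the wedge, using dx_i ∧ dx_j = -dx_j ∧ dx_i and dx_i ∧ dx_i = 0. For each pair (i, j) with i < j, the coefficient of dx_i ∧ dx_j in alpha ∧ beta is (alpha_i * beta_j - alpha_j * beta_i). Collecting: alpha ∧ beta = (2) dx ∧ dy + (-3) dy ∧ dz + (4) dx ∧ dz.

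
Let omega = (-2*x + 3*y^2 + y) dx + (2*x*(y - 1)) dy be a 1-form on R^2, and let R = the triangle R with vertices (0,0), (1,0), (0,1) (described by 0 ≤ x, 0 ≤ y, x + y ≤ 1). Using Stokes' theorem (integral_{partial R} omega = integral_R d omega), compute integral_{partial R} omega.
integral_(partial R) omega = -13/6

Stokes: integral_partial_R omega = integral_R d omega with d omega = (∂Q/∂x - ∂P/∂y) dx ∧ dy.
  ∂Q/∂x = 2*y - 2
  ∂P/∂y = 6*y + 1
  integrand = ∂Q/∂x - ∂P/∂y = -4*y - 3.
Integrating over R: integral_0^1 integral_0^{1-x} (-4*y - 3) dy dx = -13/6.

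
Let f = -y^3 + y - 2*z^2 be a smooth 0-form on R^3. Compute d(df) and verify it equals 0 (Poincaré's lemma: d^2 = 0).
d(df) = 0

Step 1: df = sum_i (∂f/∂x_i) dx_i = (0) dx + (1 - 3*y^2) dy + (-4*z) dz.
Step 2: Apply d again. Using the 1-form formula, the coefficient of dx ∧ dy in d(df) is ∂^2 f/∂x ∂y - ∂^2 f/∂y ∂x = (0) - (0) = 0 (equality of mixed partials for smooth f).
Similarly for dx ∧ dz and dy ∧ dz — all coefficients vanish. So d(df) = 0.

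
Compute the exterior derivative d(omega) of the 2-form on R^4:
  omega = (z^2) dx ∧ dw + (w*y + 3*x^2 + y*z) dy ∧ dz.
d(omega) = (-2*z) dx ∧ dz ∧ dw + (6*x) dx ∧ dy ∧ dz + (y) dy ∧ dz ∧ dw

For a 2-form omega = sum_{i<j} g_{ij} dx_i ∧ dx_j, the exterior derivative is
  d(omega) = sum_{i<j} d(g_{ij}) ∧ dx_i ∧ dx_j = sum_{i<j, k} (∂g_{ij}/∂x_k) dx_k ∧ dx_i ∧ dx_j.
Expand each term, using dx_k ∧ dx_i ∧ dx_j = sgn(permutation) dx_{(a)} ∧ dx_{(b)} ∧ dx_{(c)} with (a < b < c) sorted:
  d(z^2) includes (∂/∂z)(z^2) dz = (2*z) dz, which multiplied by dx ∧ dw gives (-2*z) dx ∧ dz ∧ dw
  d(w*y + 3*x^2 + y*z) includes (∂/∂x)(w*y + 3*x^2 + y*z) dx = (6*x) dx, which multiplied by dy ∧ dz gives (6*x) dx ∧ dy ∧ dz
  d(w*y + 3*x^2 + y*z) includes (∂/∂w)(w*y + 3*x^2 + y*z) dw = (y) dw, which multiplied by dy ∧ dz gives (y) dy ∧ dz ∧ dw
Collecting like 3-forms: d(omega) = (-2*z) dx ∧ dz ∧ dw + (6*x) dx ∧ dy ∧ dz + (y) dy ∧ dz ∧ dw.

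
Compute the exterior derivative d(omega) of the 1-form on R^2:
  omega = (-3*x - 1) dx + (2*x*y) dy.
d(omega) = (2*y) dx ∧ dy

For a 1-form omega = sum_i f_i dx_i, the exterior derivative is
  d(omega) = sum_{i < j} (∂f_j/∂x_i - ∂f_i/∂x_j) dx_i ∧ dx_j.
  coefficient of dx ∧ dy: ∂f_2/∂x - ∂f_1/∂y = ∂(2*x*y)/∂x - ∂(-3*x - 1)/∂y = 2*y
Assembling: d(omega) = (2*y) dx ∧ dy.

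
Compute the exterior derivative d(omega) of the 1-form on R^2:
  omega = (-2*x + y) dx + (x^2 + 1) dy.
d(omega) = (2*x - 1) dx ∧ dy

For a 1-form omega = sum_i f_i dx_i, the exterior derivative is
  d(omega) = sum_{i < j} (∂f_j/∂x_i - ∂f_i/∂x_j) dx_i ∧ dx_j.
  coefficient of dx ∧ dy: ∂f_2/∂x - ∂f_1/∂y = ∂(x^2 + 1)/∂x - ∂(-2*x + y)/∂y = 2*x - 1
Assembling: d(omega) = (2*x - 1) dx ∧ dy.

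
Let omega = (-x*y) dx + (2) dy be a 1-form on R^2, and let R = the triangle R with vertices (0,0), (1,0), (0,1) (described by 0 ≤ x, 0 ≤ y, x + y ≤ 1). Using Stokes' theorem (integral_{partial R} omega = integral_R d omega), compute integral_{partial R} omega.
integral_(partial R) omega = 1/6

Stokes: integral_partial_R omega = integral_R d omega with d omega = (∂Q/∂x - ∂P/∂y) dx ∧ dy.
  ∂Q/∂x = 0
  ∂P/∂y = -x
  integrand = ∂Q/∂x - ∂P/∂y = x.
Integrating over R: integral_0^1 integral_0^{1-x} (x) dy dx = 1/6.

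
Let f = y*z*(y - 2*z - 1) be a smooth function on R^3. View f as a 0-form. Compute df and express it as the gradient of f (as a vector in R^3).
df = (0) dx + (z*(2*y - 2*z - 1)) dy + (y*(y - 4*z - 1)) dz; grad f = (0, z*(2*y - 2*z - 1), y*(y - 4*z - 1))

For a 0-form f, d f = (∂f/∂x) dx + (∂f/∂y) dy + (∂f/∂z) dz. The components of the vector representation are exactly the entries of grad f in Cartesian coordinates:
  ∂f/∂x = 0
  ∂f/∂y = z*(2*y - 2*z - 1)
  ∂f/∂z = y*(y - 4*z - 1).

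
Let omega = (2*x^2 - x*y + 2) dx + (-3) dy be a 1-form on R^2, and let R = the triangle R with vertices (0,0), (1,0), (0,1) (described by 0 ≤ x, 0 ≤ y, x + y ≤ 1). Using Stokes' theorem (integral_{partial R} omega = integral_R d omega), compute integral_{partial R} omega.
integral_(partial R) omega = 1/6

Stokes: integral_partial_R omega = integral_R d omega with d omega = (∂Q/∂x - ∂P/∂y) dx ∧ dy.
  ∂Q/∂x = 0
  ∂P/∂y = -x
  integrand = ∂Q/∂x - ∂P/∂y = x.
Integrating over R: integral_0^1 integral_0^{1-x} (x) dy dx = 1/6.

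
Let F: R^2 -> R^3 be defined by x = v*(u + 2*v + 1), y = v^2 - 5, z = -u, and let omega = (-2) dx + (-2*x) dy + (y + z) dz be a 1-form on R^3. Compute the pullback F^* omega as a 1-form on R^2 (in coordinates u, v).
F^* omega = (u - v^2 - 2*v + 5) du + (-4*u*v^2 - 2*u - 8*v^3 - 4*v^2 - 8*v - 2) dv

Using F^*(f dg) = (f ∘ F) d(g ∘ F), substitute each coordinate x_i by F_i(u, v) in f_i, and replace dx_i by d F_i = (∂F_i/∂u) du + (∂F_i/∂v) dv.
  For the x component: f_1(F) = -2; d F_1 = (v) du + (u + 4*v + 1) dv
  For the y component: f_2(F) = 2*v*(-u - 2*v - 1); d F_2 = (0) du + (2*v) dv
  For the z component: f_3(F) = -u + v^2 - 5; d F_3 = (-1) du + (0) dv
Combining and collecting du, dv coefficients:
  coeff of du: u - v^2 - 2*v + 5
  coeff of dv: -4*u*v^2 - 2*u - 8*v^3 - 4*v^2 - 8*v - 2
F^* omega = (u - v^2 - 2*v + 5) du + (-4*u*v^2 - 2*u - 8*v^3 - 4*v^2 - 8*v - 2) dv.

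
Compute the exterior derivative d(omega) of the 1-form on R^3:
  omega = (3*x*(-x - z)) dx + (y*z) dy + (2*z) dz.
d(omega) = (3*x) dx ∧ dz + (-y) dy ∧ dz

For a 1-form omega = sum_i f_i dx_i, the exterior derivative is
  d(omega) = sum_{i < j} (∂f_j/∂x_i - ∂f_i/∂x_j) dx_i ∧ dx_j.
  coefficient of dx ∧ dz: ∂f_3/∂x - ∂f_1/∂z = ∂(2*z)/∂x - ∂(3*x*(-x - z))/∂z = 3*x
  coefficient of dy ∧ dz: ∂f_3/∂y - ∂f_2/∂z = ∂(2*z)/∂y - ∂(y*z)/∂z = -y
Assembling: d(omega) = (3*x) dx ∧ dz + (-y) dy ∧ dz.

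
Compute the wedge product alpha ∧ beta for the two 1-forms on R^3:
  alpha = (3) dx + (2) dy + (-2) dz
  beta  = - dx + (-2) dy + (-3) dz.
alpha ∧ beta = (-4) dx ∧ dy + (-11) dx ∧ dz + (-10) dy ∧ dz

Distribute the wedge, using dx_i ∧ dx_j = -dx_j ∧ dx_i and dx_i ∧ dx_i = 0. For each pair (i, j) with i < j, the coefficient of dx_i ∧ dx_j in alpha ∧ beta is (alpha_i * beta_j - alpha_j * beta_i). Collecting: alpha ∧ beta = (-4) dx ∧ dy + (-11) dx ∧ dz + (-10) dy ∧ dz.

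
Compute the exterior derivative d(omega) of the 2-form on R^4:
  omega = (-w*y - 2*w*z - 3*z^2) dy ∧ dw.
d(omega) = (2*w + 6*z) dy ∧ dz ∧ dw

For a 2-form omega = sum_{i<j} g_{ij} dx_i ∧ dx_j, the exterior derivative is
  d(omega) = sum_{i<j} d(g_{ij}) ∧ dx_i ∧ dx_j = sum_{i<j, k} (∂g_{ij}/∂x_k) dx_k ∧ dx_i ∧ dx_j.
Expand each term, using dx_k ∧ dx_i ∧ dx_j = sgn(permutation) dx_{(a)} ∧ dx_{(b)} ∧ dx_{(c)} with (a < b < c) sorted:
  d(-w*y - 2*w*z - 3*z^2) includes (∂/∂z)(-w*y - 2*w*z - 3*z^2) dz = (-2*w - 6*z) dz, which multiplied by dy ∧ dw gives (2*w + 6*z) dy ∧ dz ∧ dw
Collecting like 3-forms: d(omega) = (2*w + 6*z) dy ∧ dz ∧ dw.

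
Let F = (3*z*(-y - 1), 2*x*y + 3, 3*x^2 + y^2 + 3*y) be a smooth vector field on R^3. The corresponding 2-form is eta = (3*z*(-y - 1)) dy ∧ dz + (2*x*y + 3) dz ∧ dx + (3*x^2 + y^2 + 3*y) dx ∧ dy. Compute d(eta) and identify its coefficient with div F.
d(eta) = (2*x) dx ∧ dy ∧ dz; div F = 2*x

For a 2-form in R^3 of the form above, applying d gives a 3-form with coefficient ∂P/∂x + ∂Q/∂y + ∂R/∂z:
  ∂P/∂x = 0
  ∂Q/∂y = 2*x
  ∂R/∂z = 0
Sum = 2*x, which is exactly div F.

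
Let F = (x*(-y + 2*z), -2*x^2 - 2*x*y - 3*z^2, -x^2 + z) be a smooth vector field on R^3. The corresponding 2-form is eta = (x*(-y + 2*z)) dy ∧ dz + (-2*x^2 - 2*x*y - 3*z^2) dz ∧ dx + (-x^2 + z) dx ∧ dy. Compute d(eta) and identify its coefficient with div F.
d(eta) = (-2*x - y + 2*z + 1) dx ∧ dy ∧ dz; div F = -2*x - y + 2*z + 1

For a 2-form in R^3 of the form above, applying d gives a 3-form with coefficient ∂P/∂x + ∂Q/∂y + ∂R/∂z:
  ∂P/∂x = -y + 2*z
  ∂Q/∂y = -2*x
  ∂R/∂z = 1
Sum = -2*x - y + 2*z + 1, which is exactly div F.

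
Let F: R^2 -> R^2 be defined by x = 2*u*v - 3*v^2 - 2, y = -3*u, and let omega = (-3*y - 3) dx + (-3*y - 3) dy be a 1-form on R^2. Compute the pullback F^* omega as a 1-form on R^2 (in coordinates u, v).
F^* omega = (18*u*v - 27*u - 6*v + 9) du + (18*u^2 - 54*u*v - 6*u + 18*v) dv

Using F^*(f dg) = (f ∘ F) d(g ∘ F), substitute each coordinate x_i by F_i(u, v) in f_i, and replace dx_i by d F_i = (∂F_i/∂u) du + (∂F_i/∂v) dv.
  For the x component: f_1(F) = 9*u - 3; d F_1 = (2*v) du + (2*u - 6*v) dv
  For the y component: f_2(F) = 9*u - 3; d F_2 = (-3) du + (0) dv
Combining and collecting du, dv coefficients:
  coeff of du: 18*u*v - 27*u - 6*v + 9
  coeff of dv: 18*u^2 - 54*u*v - 6*u + 18*v
F^* omega = (18*u*v - 27*u - 6*v + 9) du + (18*u^2 - 54*u*v - 6*u + 18*v) dv.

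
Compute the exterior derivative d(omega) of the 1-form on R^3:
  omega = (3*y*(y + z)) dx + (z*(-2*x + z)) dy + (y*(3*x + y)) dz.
d(omega) = (-6*y - 5*z) dx ∧ dy + (5*x + 2*y - 2*z) dy ∧ dz

For a 1-form omega = sum_i f_i dx_i, the exterior derivative is
  d(omega) = sum_{i < j} (∂f_j/∂x_i - ∂f_i/∂x_j) dx_i ∧ dx_j.
  coefficient of dx ∧ dy: ∂f_2/∂x - ∂f_1/∂y = ∂(z*(-2*x + z))/∂x - ∂(3*y*(y + z))/∂y = -6*y - 5*z
  coefficient of dy ∧ dz: ∂f_3/∂y - ∂f_2/∂z = ∂(y*(3*x + y))/∂y - ∂(z*(-2*x + z))/∂z = 5*x + 2*y - 2*z
Assembling: d(omega) = (-6*y - 5*z) dx ∧ dy + (5*x + 2*y - 2*z) dy ∧ dz.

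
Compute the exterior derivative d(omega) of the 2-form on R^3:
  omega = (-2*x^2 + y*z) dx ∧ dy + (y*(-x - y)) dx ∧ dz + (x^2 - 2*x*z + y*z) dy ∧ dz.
d(omega) = (3*x + 3*y - 2*z) dx ∧ dy ∧ dz

For a 2-form omega = sum_{i<j} g_{ij} dx_i ∧ dx_j, the exterior derivative is
  d(omega) = sum_{i<j} d(g_{ij}) ∧ dx_i ∧ dx_j = sum_{i<j, k} (∂g_{ij}/∂x_k) dx_k ∧ dx_i ∧ dx_j.
Expand each term, using dx_k ∧ dx_i ∧ dx_j = sgn(permutation) dx_{(a)} ∧ dx_{(b)} ∧ dx_{(c)} with (a < b < c) sorted:
  d(-2*x^2 + y*z) includes (∂/∂z)(-2*x^2 + y*z) dz = (y) dz, which multiplied by dx ∧ dy gives (y) dx ∧ dy ∧ dz
  d(y*(-x - y)) includes (∂/∂y)(y*(-x - y)) dy = (-x - 2*y) dy, which multiplied by dx ∧ dz gives (x + 2*y) dx ∧ dy ∧ dz
  d(x^2 - 2*x*z + y*z) includes (∂/∂x)(x^2 - 2*x*z + y*z) dx = (2*x - 2*z) dx, which multiplied by dy ∧ dz gives (2*x - 2*z) dx ∧ dy ∧ dz
Collecting like 3-forms: d(omega) = (3*x + 3*y - 2*z) dx ∧ dy ∧ dz.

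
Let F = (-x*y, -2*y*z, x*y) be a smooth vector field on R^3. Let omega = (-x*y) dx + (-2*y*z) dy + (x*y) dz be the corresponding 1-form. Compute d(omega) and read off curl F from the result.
d(omega) = (x + 2*y) dy ∧ dz + (-y) dz ∧ dx + (x) dx ∧ dy; curl F = (x + 2*y, -y, x)

d omega = sum_{i<j} (∂f_j/∂x_i - ∂f_i/∂x_j) dx_i ∧ dx_j. Under the identification (dy ∧ dz, dz ∧ dx, dx ∧ dy) ↔ (e_x, e_y, e_z), the coefficients are exactly the components of curl F. Compute:
  ∂R/∂y - ∂Q/∂z = (x) - (-2*y) = x + 2*y
  ∂P/∂z - ∂R/∂x = (0) - (y) = -y
  ∂Q/∂x - ∂P/∂y = (0) - (-x) = x.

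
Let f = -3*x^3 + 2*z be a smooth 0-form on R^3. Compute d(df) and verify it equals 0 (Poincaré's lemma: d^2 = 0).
d(df) = 0

Step 1: df = sum_i (∂f/∂x_i) dx_i = (-9*x^2) dx + (0) dy + (2) dz.
Step 2: Apply d again. Using the 1-form formula, the coefficient of dx ∧ dy in d(df) is ∂^2 f/∂x ∂y - ∂^2 f/∂y ∂x = (0) - (0) = 0 (equality of mixed partials for smooth f).
Similarly for dx ∧ dz and dy ∧ dz — all coefficients vanish. So d(df) = 0.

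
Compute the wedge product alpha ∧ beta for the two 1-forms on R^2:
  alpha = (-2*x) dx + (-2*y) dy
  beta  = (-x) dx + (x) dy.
alpha ∧ beta = (-2*x*(x + y)) dx ∧ dy

Distribute the wedge, using dx_i ∧ dx_j = -dx_j ∧ dx_i and dx_i ∧ dx_i = 0. For each pair (i, j) with i < j, the coefficient of dx_i ∧ dx_j in alpha ∧ beta is (alpha_i * beta_j - alpha_j * beta_i). Collecting: alpha ∧ beta = (-2*x*(x + y)) dx ∧ dy.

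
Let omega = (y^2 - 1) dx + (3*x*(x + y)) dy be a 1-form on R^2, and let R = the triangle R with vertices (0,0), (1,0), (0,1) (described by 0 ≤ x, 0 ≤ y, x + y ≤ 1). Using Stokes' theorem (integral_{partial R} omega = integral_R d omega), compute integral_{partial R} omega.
integral_(partial R) omega = 7/6

Stokes: integral_partial_R omega = integral_R d omega with d omega = (∂Q/∂x - ∂P/∂y) dx ∧ dy.
  ∂Q/∂x = 6*x + 3*y
  ∂P/∂y = 2*y
  integrand = ∂Q/∂x - ∂P/∂y = 6*x + y.
Integrating over R: integral_0^1 integral_0^{1-x} (6*x + y) dy dx = 7/6.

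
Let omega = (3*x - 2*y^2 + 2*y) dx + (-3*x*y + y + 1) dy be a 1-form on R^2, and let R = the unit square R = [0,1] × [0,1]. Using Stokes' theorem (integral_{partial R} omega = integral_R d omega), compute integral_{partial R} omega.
integral_(partial R) omega = -3/2

Stokes: integral_partial_R omega = integral_R d omega with d omega = (∂Q/∂x - ∂P/∂y) dx ∧ dy.
  ∂Q/∂x = -3*y
  ∂P/∂y = 2 - 4*y
  integrand = ∂Q/∂x - ∂P/∂y = y - 2.
Integrating over R: integral_0^1 integral_0^1 (y - 2) dx dy = -3/2.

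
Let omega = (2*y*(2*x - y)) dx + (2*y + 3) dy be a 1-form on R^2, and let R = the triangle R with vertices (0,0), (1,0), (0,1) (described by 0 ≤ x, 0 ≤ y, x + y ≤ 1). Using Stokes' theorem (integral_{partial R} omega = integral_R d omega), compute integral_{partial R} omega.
integral_(partial R) omega = 0

Stokes: integral_partial_R omega = integral_R d omega with d omega = (∂Q/∂x - ∂P/∂y) dx ∧ dy.
  ∂Q/∂x = 0
  ∂P/∂y = 4*x - 4*y
  integrand = ∂Q/∂x - ∂P/∂y = -4*x + 4*y.
Integrating over R: integral_0^1 integral_0^{1-x} (-4*x + 4*y) dy dx = 0.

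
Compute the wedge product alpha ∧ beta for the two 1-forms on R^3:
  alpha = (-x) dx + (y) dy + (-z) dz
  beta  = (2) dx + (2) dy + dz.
alpha ∧ beta = (-2*x - 2*y) dx ∧ dy + (-x + 2*z) dx ∧ dz + (y + 2*z) dy ∧ dz

Distribute the wedge, using dx_i ∧ dx_j = -dx_j ∧ dx_i and dx_i ∧ dx_i = 0. For each pair (i, j) with i < j, the coefficient of dx_i ∧ dx_j in alpha ∧ beta is (alpha_i * beta_j - alpha_j * beta_i). Collecting: alpha ∧ beta = (-2*x - 2*y) dx ∧ dy + (-x + 2*z) dx ∧ dz + (y + 2*z) dy ∧ dz.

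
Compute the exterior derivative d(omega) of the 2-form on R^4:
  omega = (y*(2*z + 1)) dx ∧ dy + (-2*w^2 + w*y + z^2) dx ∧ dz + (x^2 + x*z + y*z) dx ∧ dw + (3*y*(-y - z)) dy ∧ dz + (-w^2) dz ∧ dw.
d(omega) = (-w + 2*y) dx ∧ dy ∧ dz + (-4*w - x) dx ∧ dz ∧ dw + (-z) dx ∧ dy ∧ dw

For a 2-form omega = sum_{i<j} g_{ij} dx_i ∧ dx_j, the exterior derivative is
  d(omega) = sum_{i<j} d(g_{ij}) ∧ dx_i ∧ dx_j = sum_{i<j, k} (∂g_{ij}/∂x_k) dx_k ∧ dx_i ∧ dx_j.
Expand each term, using dx_k ∧ dx_i ∧ dx_j = sgn(permutation) dx_{(a)} ∧ dx_{(b)} ∧ dx_{(c)} with (a < b < c) sorted:
  d(y*(2*z + 1)) includes (∂/∂z)(y*(2*z + 1)) dz = (2*y) dz, which multiplied by dx ∧ dy gives (2*y) dx ∧ dy ∧ dz
  d(-2*w^2 + w*y + z^2) includes (∂/∂y)(-2*w^2 + w*y + z^2) dy = (w) dy, which multiplied by dx ∧ dz gives (-w) dx ∧ dy ∧ dz
  d(-2*w^2 + w*y + z^2) includes (∂/∂w)(-2*w^2 + w*y + z^2) dw = (-4*w + y) dw, which multiplied by dx ∧ dz gives (-4*w + y) dx ∧ dz ∧ dw
  d(x^2 + x*z + y*z) includes (∂/∂y)(x^2 + x*z + y*z) dy = (z) dy, which multiplied by dx ∧ dw gives (-z) dx ∧ dy ∧ dw
  d(x^2 + x*z + y*z) includes (∂/∂z)(x^2 + x*z + y*z) dz = (x + y) dz, which multiplied by dx ∧ dw gives (-x - y) dx ∧ dz ∧ dw
Collecting like 3-forms: d(omega) = (-w + 2*y) dx ∧ dy ∧ dz + (-4*w - x) dx ∧ dz ∧ dw + (-z) dx ∧ dy ∧ dw.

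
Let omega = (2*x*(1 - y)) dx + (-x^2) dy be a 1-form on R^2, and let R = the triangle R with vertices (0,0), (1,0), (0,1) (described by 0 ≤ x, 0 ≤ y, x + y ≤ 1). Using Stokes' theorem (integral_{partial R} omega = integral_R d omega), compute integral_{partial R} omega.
integral_(partial R) omega = 0

Stokes: integral_partial_R omega = integral_R d omega with d omega = (∂Q/∂x - ∂P/∂y) dx ∧ dy.
  ∂Q/∂x = -2*x
  ∂P/∂y = -2*x
  integrand = ∂Q/∂x - ∂P/∂y = 0.
Integrating over R: integral_0^1 integral_0^{1-x} (0) dy dx = 0.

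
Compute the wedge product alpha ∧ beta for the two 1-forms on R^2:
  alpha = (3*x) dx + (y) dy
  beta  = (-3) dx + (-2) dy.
alpha ∧ beta = (-6*x + 3*y) dx ∧ dy

Distribute the wedge, using dx_i ∧ dx_j = -dx_j ∧ dx_i and dx_i ∧ dx_i = 0. For each pair (i, j) with i < j, the coefficient of dx_i ∧ dx_j in alpha ∧ beta is (alpha_i * beta_j - alpha_j * beta_i). Collecting: alpha ∧ beta = (-6*x + 3*y) dx ∧ dy.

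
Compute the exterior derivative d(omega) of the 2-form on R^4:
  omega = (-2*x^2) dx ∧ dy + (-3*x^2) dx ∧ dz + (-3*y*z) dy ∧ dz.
d(omega) = 0

For a 2-form omega = sum_{i<j} g_{ij} dx_i ∧ dx_j, the exterior derivative is
  d(omega) = sum_{i<j} d(g_{ij}) ∧ dx_i ∧ dx_j = sum_{i<j, k} (∂g_{ij}/∂x_k) dx_k ∧ dx_i ∧ dx_j.
Expand each term, using dx_k ∧ dx_i ∧ dx_j = sgn(permutation) dx_{(a)} ∧ dx_{(b)} ∧ dx_{(c)} with (a < b < c) sorted:

Collecting like 3-forms: d(omega) = 0.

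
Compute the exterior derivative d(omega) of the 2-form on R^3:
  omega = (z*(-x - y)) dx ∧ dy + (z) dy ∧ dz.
d(omega) = (-x - y) dx ∧ dy ∧ dz

For a 2-form omega = sum_{i<j} g_{ij} dx_i ∧ dx_j, the exterior derivative is
  d(omega) = sum_{i<j} d(g_{ij}) ∧ dx_i ∧ dx_j = sum_{i<j, k} (∂g_{ij}/∂x_k) dx_k ∧ dx_i ∧ dx_j.
Expand each term, using dx_k ∧ dx_i ∧ dx_j = sgn(permutation) dx_{(a)} ∧ dx_{(b)} ∧ dx_{(c)} with (a < b < c) sorted:
  d(z*(-x - y)) includes (∂/∂z)(z*(-x - y)) dz = (-x - y) dz, which multiplied by dx ∧ dy gives (-x - y) dx ∧ dy ∧ dz
Collecting like 3-forms: d(omega) = (-x - y) dx ∧ dy ∧ dz.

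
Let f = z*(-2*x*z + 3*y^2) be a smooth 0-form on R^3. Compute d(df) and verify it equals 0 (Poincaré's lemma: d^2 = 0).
d(df) = 0

Step 1: df = sum_i (∂f/∂x_i) dx_i = (-2*z^2) dx + (6*y*z) dy + (-4*x*z + 3*y^2) dz.
Step 2: Apply d again. Using the 1-form formula, the coefficient of dx ∧ dy in d(df) is ∂^2 f/∂x ∂y - ∂^2 f/∂y ∂x = (0) - (0) = 0 (equality of mixed partials for smooth f).
Similarly for dx ∧ dz and dy ∧ dz — all coefficients vanish. So d(df) = 0.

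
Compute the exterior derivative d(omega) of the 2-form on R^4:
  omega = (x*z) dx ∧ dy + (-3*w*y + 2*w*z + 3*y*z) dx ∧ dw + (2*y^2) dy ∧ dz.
d(omega) = (x) dx ∧ dy ∧ dz + (3*w - 3*z) dx ∧ dy ∧ dw + (-2*w - 3*y) dx ∧ dz ∧ dw

For a 2-form omega = sum_{i<j} g_{ij} dx_i ∧ dx_j, the exterior derivative is
  d(omega) = sum_{i<j} d(g_{ij}) ∧ dx_i ∧ dx_j = sum_{i<j, k} (∂g_{ij}/∂x_k) dx_k ∧ dx_i ∧ dx_j.
Expand each term, using dx_k ∧ dx_i ∧ dx_j = sgn(permutation) dx_{(a)} ∧ dx_{(b)} ∧ dx_{(c)} with (a < b < c) sorted:
  d(x*z) includes (∂/∂z)(x*z) dz = (x) dz, which multiplied by dx ∧ dy gives (x) dx ∧ dy ∧ dz
  d(-3*w*y + 2*w*z + 3*y*z) includes (∂/∂y)(-3*w*y + 2*w*z + 3*y*z) dy = (-3*w + 3*z) dy, which multiplied by dx ∧ dw gives (3*w - 3*z) dx ∧ dy ∧ dw
  d(-3*w*y + 2*w*z + 3*y*z) includes (∂/∂z)(-3*w*y + 2*w*z + 3*y*z) dz = (2*w + 3*y) dz, which multiplied by dx ∧ dw gives (-2*w - 3*y) dx ∧ dz ∧ dw
Collecting like 3-forms: d(omega) = (x) dx ∧ dy ∧ dz + (3*w - 3*z) dx ∧ dy ∧ dw + (-2*w - 3*y) dx ∧ dz ∧ dw.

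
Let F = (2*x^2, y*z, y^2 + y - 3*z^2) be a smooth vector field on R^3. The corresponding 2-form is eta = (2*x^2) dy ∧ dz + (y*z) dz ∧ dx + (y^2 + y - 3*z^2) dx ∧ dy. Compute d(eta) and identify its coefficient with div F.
d(eta) = (4*x - 5*z) dx ∧ dy ∧ dz; div F = 4*x - 5*z

For a 2-form in R^3 of the form above, applying d gives a 3-form with coefficient ∂P/∂x + ∂Q/∂y + ∂R/∂z:
  ∂P/∂x = 4*x
  ∂Q/∂y = z
  ∂R/∂z = -6*z
Sum = 4*x - 5*z, which is exactly div F.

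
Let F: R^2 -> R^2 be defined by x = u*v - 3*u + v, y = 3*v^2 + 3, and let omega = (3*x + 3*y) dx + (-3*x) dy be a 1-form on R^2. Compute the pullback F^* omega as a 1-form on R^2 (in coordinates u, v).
F^* omega = (3*u*v^2 - 18*u*v + 27*u + 9*v^3 - 24*v^2 - 27) du + (3*u^2*v - 9*u^2 - 9*u*v^2 + 60*u*v - 9*v^2 + 3*v + 9) dv

Using F^*(f dg) = (f ∘ F) d(g ∘ F), substitute each coordinate x_i by F_i(u, v) in f_i, and replace dx_i by d F_i = (∂F_i/∂u) du + (∂F_i/∂v) dv.
  For the x component: f_1(F) = 3*u*v - 9*u + 9*v^2 + 3*v + 9; d F_1 = (v - 3) du + (u + 1) dv
  For the y component: f_2(F) = -3*u*v + 9*u - 3*v; d F_2 = (0) du + (6*v) dv
Combining and collecting du, dv coefficients:
  coeff of du: 3*u*v^2 - 18*u*v + 27*u + 9*v^3 - 24*v^2 - 27
  coeff of dv: 3*u^2*v - 9*u^2 - 9*u*v^2 + 60*u*v - 9*v^2 + 3*v + 9
F^* omega = (3*u*v^2 - 18*u*v + 27*u + 9*v^3 - 24*v^2 - 27) du + (3*u^2*v - 9*u^2 - 9*u*v^2 + 60*u*v - 9*v^2 + 3*v + 9) dv.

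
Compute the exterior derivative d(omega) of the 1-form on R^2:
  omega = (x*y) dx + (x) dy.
d(omega) = (1 - x) dx ∧ dy

For a 1-form omega = sum_i f_i dx_i, the exterior derivative is
  d(omega) = sum_{i < j} (∂f_j/∂x_i - ∂f_i/∂x_j) dx_i ∧ dx_j.
  coefficient of dx ∧ dy: ∂f_2/∂x - ∂f_1/∂y = ∂(x)/∂x - ∂(x*y)/∂y = 1 - x
Assembling: d(omega) = (1 - x) dx ∧ dy.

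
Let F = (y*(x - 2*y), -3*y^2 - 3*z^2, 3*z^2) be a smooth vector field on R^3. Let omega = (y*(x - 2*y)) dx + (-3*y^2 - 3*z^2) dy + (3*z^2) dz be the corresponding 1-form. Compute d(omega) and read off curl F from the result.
d(omega) = (6*z) dy ∧ dz + (0) dz ∧ dx + (-x + 4*y) dx ∧ dy; curl F = (6*z, 0, -x + 4*y)

d omega = sum_{i<j} (∂f_j/∂x_i - ∂f_i/∂x_j) dx_i ∧ dx_j. Under the identification (dy ∧ dz, dz ∧ dx, dx ∧ dy) ↔ (e_x, e_y, e_z), the coefficients are exactly the components of curl F. Compute:
  ∂R/∂y - ∂Q/∂z = (0) - (-6*z) = 6*z
  ∂P/∂z - ∂R/∂x = (0) - (0) = 0
  ∂Q/∂x - ∂P/∂y = (0) - (x - 4*y) = -x + 4*y.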